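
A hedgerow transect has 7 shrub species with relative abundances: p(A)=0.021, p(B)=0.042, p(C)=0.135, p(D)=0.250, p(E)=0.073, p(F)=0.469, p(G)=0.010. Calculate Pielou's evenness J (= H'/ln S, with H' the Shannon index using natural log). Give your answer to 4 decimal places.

H' = −Σ pᵢ ln pᵢ = −((-0.081128) + (-0.133144) + (-0.270335) + (-0.346574) + (-0.191063) + (-0.355105) + (-0.046052)) = 1.423399 (working shown to 6 dp, full precision carried).
With S = 7 species, ln S = 1.945910, so J = 1.423399/1.945910 = 0.731482, i.e. 0.7315 to 4 decimal places.

0.7315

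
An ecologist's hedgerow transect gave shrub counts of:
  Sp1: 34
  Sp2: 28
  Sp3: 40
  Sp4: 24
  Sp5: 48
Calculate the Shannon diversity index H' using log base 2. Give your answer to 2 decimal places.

2.28

Total N = 34+28+40+24+48 = 174, so the proportions are 0.1954, 0.1609, 0.2299, 0.1379, 0.2759 (working shown to 4 dp, full precision carried).
Each pᵢ log₂ pᵢ term: 0.1954×(-2.3555)=-0.4603, 0.1609×(-2.6356)=-0.4241, 0.2299×(-2.1210)=-0.4876, 0.1379×(-2.8580)=-0.3942, 0.2759×(-1.8580)=-0.5125.
Sum = -2.2787, so H' = 2.28.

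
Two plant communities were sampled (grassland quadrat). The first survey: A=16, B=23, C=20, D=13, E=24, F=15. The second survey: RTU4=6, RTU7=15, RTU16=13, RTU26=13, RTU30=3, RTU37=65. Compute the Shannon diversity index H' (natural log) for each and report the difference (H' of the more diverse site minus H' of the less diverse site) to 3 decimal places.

The first survey: N=111, proportions 0.14414, 0.20721, 0.18018, 0.11712, 0.21622, 0.13514, giving H' = 1.76691 (working shown to 5 dp, full precision carried).
The second survey: N=115, proportions 0.05217, 0.13043, 0.11304, 0.11304, 0.02609, 0.56522, giving H' = 1.33023.
Difference = |1.76691 − 1.33023| = 0.43668, i.e. 0.437 to 3 decimal places.

0.437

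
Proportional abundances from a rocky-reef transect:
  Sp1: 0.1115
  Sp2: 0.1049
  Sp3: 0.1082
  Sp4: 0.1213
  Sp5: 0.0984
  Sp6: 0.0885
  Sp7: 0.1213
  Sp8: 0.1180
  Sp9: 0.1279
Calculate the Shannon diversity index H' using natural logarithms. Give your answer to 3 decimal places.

2.191

Each pᵢ ln pᵢ term (working shown to 5 dp, full precision carried): 0.1115×(-2.19373)=-0.24460, 0.1049×(-2.25475)=-0.23652, 0.1082×(-2.22377)=-0.24061, 0.1213×(-2.10949)=-0.25588, 0.0984×(-2.31871)=-0.22816, 0.0885×(-2.42475)=-0.21459, 0.1213×(-2.10949)=-0.25588, 0.118×(-2.13707)=-0.25217, 0.1279×(-2.05651)=-0.26303.
Sum = -2.19145, so H' = 2.191.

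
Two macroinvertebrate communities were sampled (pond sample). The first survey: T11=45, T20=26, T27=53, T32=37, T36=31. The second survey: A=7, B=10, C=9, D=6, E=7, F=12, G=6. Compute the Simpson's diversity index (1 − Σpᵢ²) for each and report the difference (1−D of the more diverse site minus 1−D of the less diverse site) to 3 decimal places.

The first survey: N=192, proportions 0.23438, 0.13542, 0.27604, 0.19271, 0.16146, giving 1−D = 0.78733 (working shown to 5 dp, full precision carried).
The second survey: N=57, proportions 0.12281, 0.17544, 0.15789, 0.10526, 0.12281, 0.21053, 0.10526, giving 1−D = 0.84765.
Difference = |0.78733 − 0.84765| = 0.06032, i.e. 0.060 to 3 decimal places.

0.060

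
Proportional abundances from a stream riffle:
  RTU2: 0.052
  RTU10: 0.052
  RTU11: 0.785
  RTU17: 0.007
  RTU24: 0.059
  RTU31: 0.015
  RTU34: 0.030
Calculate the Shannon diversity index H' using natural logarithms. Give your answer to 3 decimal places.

0.867

Each pᵢ ln pᵢ term (working shown to 5 dp, full precision carried): 0.052×(-2.95651)=-0.15374, 0.052×(-2.95651)=-0.15374, 0.785×(-0.24207)=-0.19003, 0.007×(-4.96185)=-0.03473, 0.059×(-2.83022)=-0.16698, 0.015×(-4.19971)=-0.06300, 0.03×(-3.50656)=-0.10520.
Sum = -0.86741, so H' = 0.867.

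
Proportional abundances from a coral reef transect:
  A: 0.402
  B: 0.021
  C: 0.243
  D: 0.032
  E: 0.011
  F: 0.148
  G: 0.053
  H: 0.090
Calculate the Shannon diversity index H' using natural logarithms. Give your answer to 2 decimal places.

1.61

Each pᵢ ln pᵢ term (working shown to 4 dp, full precision carried): 0.402×(-0.9113)=-0.3663, 0.021×(-3.8632)=-0.0811, 0.243×(-1.4147)=-0.3438, 0.032×(-3.4420)=-0.1101, 0.011×(-4.5099)=-0.0496, 0.148×(-1.9105)=-0.2828, 0.053×(-2.9375)=-0.1557, 0.09×(-2.4079)=-0.2167.
Sum = -1.6062, so H' = 1.61.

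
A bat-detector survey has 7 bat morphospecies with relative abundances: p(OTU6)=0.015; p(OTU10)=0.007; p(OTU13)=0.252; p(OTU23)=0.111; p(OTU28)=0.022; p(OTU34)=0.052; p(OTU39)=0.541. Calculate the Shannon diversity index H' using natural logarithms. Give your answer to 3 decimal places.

1.259

Each pᵢ ln pᵢ term (working shown to 5 dp, full precision carried): 0.015×(-4.19971)=-0.06300, 0.007×(-4.96185)=-0.03473, 0.252×(-1.37833)=-0.34734, 0.111×(-2.19823)=-0.24400, 0.022×(-3.81671)=-0.08397, 0.052×(-2.95651)=-0.15374, 0.541×(-0.61434)=-0.33236.
Sum = -1.25913, so H' = 1.259.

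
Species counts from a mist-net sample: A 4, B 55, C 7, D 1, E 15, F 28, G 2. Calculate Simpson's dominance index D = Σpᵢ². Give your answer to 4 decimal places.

Total N = 4+55+7+1+15+28+2 = 112, so the proportions are 0.035714, 0.491071, 0.0625, 0.008929, 0.133929, 0.25, 0.017857 (working shown to 6 dp, full precision carried).
D = 0.035714² + 0.491071² + 0.0625² + 0.008929² + 0.133929² + 0.25² + 0.017857² = 0.001276 + 0.241151 + 0.003906 + 0.000080 + 0.017937 + 0.062500 + 0.000319 = 0.327168.
To 4 decimal places, D = 0.3272.

0.3272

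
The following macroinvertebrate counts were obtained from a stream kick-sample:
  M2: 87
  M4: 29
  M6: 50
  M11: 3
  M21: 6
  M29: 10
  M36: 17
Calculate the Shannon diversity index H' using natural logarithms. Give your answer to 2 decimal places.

1.51

Total N = 87+29+50+3+6+10+17 = 202, so the proportions are 0.4307, 0.1436, 0.2475, 0.0149, 0.0297, 0.0495, 0.0842 (working shown to 4 dp, full precision carried).
Each pᵢ ln pᵢ term: 0.4307×(-0.8424)=-0.3628, 0.1436×(-1.9410)=-0.2787, 0.2475×(-1.3962)=-0.3456, 0.0149×(-4.2097)=-0.0625, 0.0297×(-3.5165)=-0.1045, 0.0495×(-3.0057)=-0.1488, 0.0842×(-2.4751)=-0.2083.
Sum = -1.5111, so H' = 1.51.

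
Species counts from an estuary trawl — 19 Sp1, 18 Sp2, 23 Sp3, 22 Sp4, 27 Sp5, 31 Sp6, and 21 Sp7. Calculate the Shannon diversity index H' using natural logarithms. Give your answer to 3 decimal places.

Total N = 19+18+23+22+27+31+21 = 161, so the proportions are 0.11801, 0.1118, 0.14286, 0.13665, 0.1677, 0.19255, 0.13043 (working shown to 5 dp, full precision carried).
Each pᵢ ln pᵢ term: 0.11801×(-2.13697)=-0.25219, 0.1118×(-2.19103)=-0.24496, 0.14286×(-1.94591)=-0.27799, 0.13665×(-1.99036)=-0.27197, 0.1677×(-1.78557)=-0.29944, 0.19255×(-1.64742)=-0.31720, 0.13043×(-2.03688)=-0.26568.
Sum = -1.92944, so H' = 1.929.

1.929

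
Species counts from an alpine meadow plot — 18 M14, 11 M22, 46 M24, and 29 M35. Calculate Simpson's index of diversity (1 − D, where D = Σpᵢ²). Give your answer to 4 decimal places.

0.6855

Total N = 18+11+46+29 = 104, so the proportions are 0.173077, 0.105769, 0.442308, 0.278846 (working shown to 6 dp, full precision carried).
D = 0.173077² + 0.105769² + 0.442308² + 0.278846² = 0.029956 + 0.011187 + 0.195636 + 0.077755 = 0.314534.
So 1 − D = 0.685466, i.e. 0.6855 to 4 decimal places.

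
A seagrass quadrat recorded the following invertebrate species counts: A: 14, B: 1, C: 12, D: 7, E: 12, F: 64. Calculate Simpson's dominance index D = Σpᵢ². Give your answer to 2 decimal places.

0.38

Total N = 14+1+12+7+12+64 = 110, so the proportions are 0.1273, 0.0091, 0.1091, 0.0636, 0.1091, 0.5818 (working shown to 4 dp, full precision carried).
D = 0.1273² + 0.0091² + 0.1091² + 0.0636² + 0.1091² + 0.5818² = 0.0162 + 0.0001 + 0.0119 + 0.0040 + 0.0119 + 0.3385 = 0.3826.
To 2 decimal places, D = 0.38.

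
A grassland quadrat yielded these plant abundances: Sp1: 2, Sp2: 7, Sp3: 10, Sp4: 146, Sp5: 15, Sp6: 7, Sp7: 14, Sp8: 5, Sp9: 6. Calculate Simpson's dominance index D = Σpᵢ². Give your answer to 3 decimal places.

Total N = 2+7+10+146+15+7+14+5+6 = 212, so the proportions are 0.009434, 0.033019, 0.04717, 0.688679, 0.070755, 0.033019, 0.066038, 0.023585, 0.028302 (working shown to 6 dp, full precision carried).
D = 0.009434² + 0.033019² + 0.04717² + 0.688679² + 0.070755² + 0.033019² + 0.066038² + 0.023585² + 0.028302² = 0.000089 + 0.001090 + 0.002225 + 0.474279 + 0.005006 + 0.001090 + 0.004361 + 0.000556 + 0.000801 = 0.489498.
To 3 decimal places, D = 0.489.

0.489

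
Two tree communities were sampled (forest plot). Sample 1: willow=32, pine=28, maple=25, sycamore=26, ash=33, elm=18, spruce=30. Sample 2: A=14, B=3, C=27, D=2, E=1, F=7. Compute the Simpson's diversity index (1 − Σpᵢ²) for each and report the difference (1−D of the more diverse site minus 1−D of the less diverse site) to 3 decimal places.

0.192

Sample 1: N=192, proportions 0.16667, 0.14583, 0.13021, 0.13542, 0.17188, 0.09375, 0.15625, giving 1−D = 0.85292 (working shown to 5 dp, full precision carried).
Sample 2: N=54, proportions 0.25926, 0.05556, 0.5, 0.03704, 0.01852, 0.12963, giving 1−D = 0.66118.
Difference = |0.85292 − 0.66118| = 0.19174, i.e. 0.192 to 3 decimal places.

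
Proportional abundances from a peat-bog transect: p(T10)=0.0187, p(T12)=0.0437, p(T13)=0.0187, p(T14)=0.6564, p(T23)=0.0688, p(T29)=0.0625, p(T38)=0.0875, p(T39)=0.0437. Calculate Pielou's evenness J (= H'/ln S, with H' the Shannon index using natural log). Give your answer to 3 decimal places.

0.610

H' = −Σ pᵢ ln pᵢ = −((-0.07441) + (-0.13680) + (-0.07441) + (-0.27633) + (-0.18415) + (-0.17329) + (-0.21316) + (-0.13680)) = 1.26935 (working shown to 5 dp, full precision carried).
With S = 8 species, ln S = 2.07944, so J = 1.26935/2.07944 = 0.61043, i.e. 0.610 to 3 decimal places.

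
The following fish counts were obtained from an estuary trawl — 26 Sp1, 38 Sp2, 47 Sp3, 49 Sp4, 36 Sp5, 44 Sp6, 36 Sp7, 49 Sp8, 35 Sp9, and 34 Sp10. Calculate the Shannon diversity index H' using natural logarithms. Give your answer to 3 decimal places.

Total N = 26+38+47+49+36+44+36+49+35+34 = 394, so the proportions are 0.06599, 0.09645, 0.11929, 0.12437, 0.09137, 0.11168, 0.09137, 0.12437, 0.08883, 0.08629 (working shown to 5 dp, full precision carried).
Each pᵢ ln pᵢ term: 0.06599×(-2.71825)=-0.17938, 0.09645×(-2.33876)=-0.22557, 0.11929×(-2.12620)=-0.25363, 0.12437×(-2.08453)=-0.25924, 0.09137×(-2.39283)=-0.21863, 0.11168×(-2.19216)=-0.24481, 0.09137×(-2.39283)=-0.21863, 0.12437×(-2.08453)=-0.25924, 0.08883×(-2.42100)=-0.21506, 0.08629×(-2.44999)=-0.21142.
Sum = -2.28563, so H' = 2.286.

2.286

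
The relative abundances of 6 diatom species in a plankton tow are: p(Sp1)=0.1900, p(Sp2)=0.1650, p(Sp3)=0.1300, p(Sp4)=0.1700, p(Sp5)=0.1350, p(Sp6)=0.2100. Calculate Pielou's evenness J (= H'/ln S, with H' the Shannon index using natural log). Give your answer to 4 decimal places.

0.9920

H' = −Σ pᵢ ln pᵢ = −((-0.315539) + (-0.297299) + (-0.265229) + (-0.301233) + (-0.270335) + (-0.327736)) = 1.777370 (working shown to 6 dp, full precision carried).
With S = 6 species, ln S = 1.791759, so J = 1.777370/1.791759 = 0.991969, i.e. 0.9920 to 4 decimal places.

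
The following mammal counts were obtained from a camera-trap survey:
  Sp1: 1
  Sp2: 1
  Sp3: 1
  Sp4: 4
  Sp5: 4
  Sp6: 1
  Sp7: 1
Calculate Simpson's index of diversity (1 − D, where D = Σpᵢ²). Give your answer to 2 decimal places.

0.78

Total N = 1+1+1+4+4+1+1 = 13, so the proportions are 0.0769, 0.0769, 0.0769, 0.3077, 0.3077, 0.0769, 0.0769 (working shown to 4 dp, full precision carried).
D = 0.0769² + 0.0769² + 0.0769² + 0.3077² + 0.3077² + 0.0769² + 0.0769² = 0.0059 + 0.0059 + 0.0059 + 0.0947 + 0.0947 + 0.0059 + 0.0059 = 0.2189.
So 1 − D = 0.7811, i.e. 0.78 to 2 decimal places.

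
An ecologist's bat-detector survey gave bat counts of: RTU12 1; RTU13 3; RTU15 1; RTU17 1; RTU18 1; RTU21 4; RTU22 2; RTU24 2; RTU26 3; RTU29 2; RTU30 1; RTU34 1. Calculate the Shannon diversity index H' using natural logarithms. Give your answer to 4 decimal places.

2.3503

Total N = 1+3+1+1+1+4+2+2+3+2+1+1 = 22, so the proportions are 0.045455, 0.136364, 0.045455, 0.045455, 0.045455, 0.181818, 0.090909, 0.090909, 0.136364, 0.090909, 0.045455, 0.045455 (working shown to 6 dp, full precision carried).
Each pᵢ ln pᵢ term: 0.045455×(-3.091042)=-0.140502, 0.136364×(-1.992430)=-0.271695, 0.045455×(-3.091042)=-0.140502, 0.045455×(-3.091042)=-0.140502, 0.045455×(-3.091042)=-0.140502, 0.181818×(-1.704748)=-0.309954, 0.090909×(-2.397895)=-0.217990, 0.090909×(-2.397895)=-0.217990, 0.136364×(-1.992430)=-0.271695, 0.090909×(-2.397895)=-0.217990, 0.045455×(-3.091042)=-0.140502, 0.045455×(-3.091042)=-0.140502.
Sum = -2.350327, so H' = 2.3503.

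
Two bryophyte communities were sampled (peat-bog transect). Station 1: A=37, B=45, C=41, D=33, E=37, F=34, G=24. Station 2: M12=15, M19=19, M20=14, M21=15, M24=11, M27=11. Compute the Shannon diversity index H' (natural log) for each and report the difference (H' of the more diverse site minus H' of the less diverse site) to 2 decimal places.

0.16

Station 1: N=251, proportions 0.1474, 0.1793, 0.1633, 0.1315, 0.1474, 0.1355, 0.0956, giving H' = 1.9306 (working shown to 4 dp, full precision carried).
Station 2: N=85, proportions 0.1765, 0.2235, 0.1647, 0.1765, 0.1294, 0.1294, giving H' = 1.7734.
Difference = |1.9306 − 1.7734| = 0.1572, i.e. 0.16 to 2 decimal places.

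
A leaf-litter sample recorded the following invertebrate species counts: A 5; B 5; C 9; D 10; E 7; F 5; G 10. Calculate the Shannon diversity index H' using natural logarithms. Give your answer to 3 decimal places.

1.901

Total N = 5+5+9+10+7+5+10 = 51, so the proportions are 0.09804, 0.09804, 0.17647, 0.19608, 0.13725, 0.09804, 0.19608 (working shown to 5 dp, full precision carried).
Each pᵢ ln pᵢ term: 0.09804×(-2.32239)=-0.22769, 0.09804×(-2.32239)=-0.22769, 0.17647×(-1.73460)=-0.30611, 0.19608×(-1.62924)=-0.31946, 0.13725×(-1.98592)=-0.27258, 0.09804×(-2.32239)=-0.22769, 0.19608×(-1.62924)=-0.31946.
Sum = -1.90066, so H' = 1.901.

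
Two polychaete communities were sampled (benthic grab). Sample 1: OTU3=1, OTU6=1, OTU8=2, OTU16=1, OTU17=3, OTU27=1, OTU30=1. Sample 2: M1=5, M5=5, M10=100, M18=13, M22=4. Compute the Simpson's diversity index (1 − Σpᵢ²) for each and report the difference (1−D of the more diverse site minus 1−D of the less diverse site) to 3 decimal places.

0.455

Sample 1: N=10, proportions 0.1, 0.1, 0.2, 0.1, 0.3, 0.1, 0.1, giving 1−D = 0.82000 (working shown to 5 dp, full precision carried).
Sample 2: N=127, proportions 0.03937, 0.03937, 0.7874, 0.10236, 0.0315, giving 1−D = 0.36543.
Difference = |0.82000 − 0.36543| = 0.45457, i.e. 0.455 to 3 decimal places.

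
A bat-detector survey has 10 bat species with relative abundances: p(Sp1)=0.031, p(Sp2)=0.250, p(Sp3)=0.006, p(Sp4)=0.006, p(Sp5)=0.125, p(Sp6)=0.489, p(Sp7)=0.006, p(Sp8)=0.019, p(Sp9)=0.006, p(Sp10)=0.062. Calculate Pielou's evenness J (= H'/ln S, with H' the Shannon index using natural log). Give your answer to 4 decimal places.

0.6230

H' = −Σ pᵢ ln pᵢ = −((-0.107687) + (-0.346574) + (-0.030696) + (-0.030696) + (-0.259930) + (-0.349827) + (-0.030696) + (-0.075303) + (-0.030696) + (-0.172398)) = 1.434503 (working shown to 6 dp, full precision carried).
With S = 10 species, ln S = 2.302585, so J = 1.434503/2.302585 = 0.622997, i.e. 0.6230 to 4 decimal places.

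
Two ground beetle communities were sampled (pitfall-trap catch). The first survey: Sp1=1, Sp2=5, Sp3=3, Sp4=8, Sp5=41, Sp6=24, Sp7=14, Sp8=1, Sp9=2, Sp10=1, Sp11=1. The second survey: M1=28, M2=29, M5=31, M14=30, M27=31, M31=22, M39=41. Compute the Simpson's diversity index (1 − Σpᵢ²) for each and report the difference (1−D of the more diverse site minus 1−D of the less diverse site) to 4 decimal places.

The first survey: N=101, proportions 0.00990099, 0.04950495, 0.02970297, 0.07920792, 0.40594059, 0.23762376, 0.13861386, 0.00990099, 0.01980198, 0.00990099, 0.00990099, giving 1−D = 0.74914224 (working shown to 8 dp, full precision carried).
The second survey: N=212, proportions 0.13207547, 0.13679245, 0.14622642, 0.14150943, 0.14622642, 0.10377358, 0.19339623, giving 1−D = 0.85288359.
Difference = |0.74914224 − 0.85288359| = 0.10374135, i.e. 0.1037 to 4 decimal places.

0.1037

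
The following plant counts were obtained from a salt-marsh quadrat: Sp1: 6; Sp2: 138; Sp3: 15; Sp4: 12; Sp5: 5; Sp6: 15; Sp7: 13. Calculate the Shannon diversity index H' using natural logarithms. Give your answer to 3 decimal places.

Total N = 6+138+15+12+5+15+13 = 204, so the proportions are 0.02941, 0.67647, 0.07353, 0.05882, 0.02451, 0.07353, 0.06373 (working shown to 5 dp, full precision carried).
Each pᵢ ln pᵢ term: 0.02941×(-3.52636)=-0.10372, 0.67647×(-0.39087)=-0.26441, 0.07353×(-2.61007)=-0.19192, 0.05882×(-2.83321)=-0.16666, 0.02451×(-3.70868)=-0.09090, 0.07353×(-2.61007)=-0.19192, 0.06373×(-2.75317)=-0.17545.
Sum = -1.18497, so H' = 1.185.

1.185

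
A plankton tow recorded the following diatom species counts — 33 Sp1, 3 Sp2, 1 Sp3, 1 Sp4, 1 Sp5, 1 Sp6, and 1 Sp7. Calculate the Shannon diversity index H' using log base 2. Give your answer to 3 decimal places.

1.181

Total N = 33+3+1+1+1+1+1 = 41, so the proportions are 0.80488, 0.07317, 0.02439, 0.02439, 0.02439, 0.02439, 0.02439 (working shown to 5 dp, full precision carried).
Each pᵢ log₂ pᵢ term: 0.80488×(-0.31316)=-0.25205, 0.07317×(-3.77259)=-0.27604, 0.02439×(-5.35755)=-0.13067, 0.02439×(-5.35755)=-0.13067, 0.02439×(-5.35755)=-0.13067, 0.02439×(-5.35755)=-0.13067, 0.02439×(-5.35755)=-0.13067.
Sum = -1.18146, so H' = 1.181.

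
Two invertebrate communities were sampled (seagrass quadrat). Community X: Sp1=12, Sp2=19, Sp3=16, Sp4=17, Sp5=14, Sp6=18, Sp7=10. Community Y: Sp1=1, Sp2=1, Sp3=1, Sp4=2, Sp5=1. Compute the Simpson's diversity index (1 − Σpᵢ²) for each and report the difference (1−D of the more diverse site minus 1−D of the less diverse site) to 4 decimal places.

0.0736

Community X: N=106, proportions 0.113208, 0.179245, 0.150943, 0.160377, 0.132075, 0.169811, 0.09434, giving 1−D = 0.851371 (working shown to 6 dp, full precision carried).
Community Y: N=6, proportions 0.166667, 0.166667, 0.166667, 0.333333, 0.166667, giving 1−D = 0.777778.
Difference = |0.851371 − 0.777778| = 0.073593, i.e. 0.0736 to 4 decimal places.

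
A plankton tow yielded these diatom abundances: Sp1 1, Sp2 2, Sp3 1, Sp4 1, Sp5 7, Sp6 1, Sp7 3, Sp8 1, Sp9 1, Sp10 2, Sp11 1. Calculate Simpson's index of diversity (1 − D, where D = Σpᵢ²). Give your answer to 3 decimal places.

0.834

Total N = 1+2+1+1+7+1+3+1+1+2+1 = 21, so the proportions are 0.04762, 0.09524, 0.04762, 0.04762, 0.33333, 0.04762, 0.14286, 0.04762, 0.04762, 0.09524, 0.04762 (working shown to 5 dp, full precision carried).
D = 0.04762² + 0.09524² + 0.04762² + 0.04762² + 0.33333² + 0.04762² + 0.14286² + 0.04762² + 0.04762² + 0.09524² + 0.04762² = 0.00227 + 0.00907 + 0.00227 + 0.00227 + 0.11111 + 0.00227 + 0.02041 + 0.00227 + 0.00227 + 0.00907 + 0.00227 = 0.16553.
So 1 − D = 0.83447, i.e. 0.834 to 3 decimal places.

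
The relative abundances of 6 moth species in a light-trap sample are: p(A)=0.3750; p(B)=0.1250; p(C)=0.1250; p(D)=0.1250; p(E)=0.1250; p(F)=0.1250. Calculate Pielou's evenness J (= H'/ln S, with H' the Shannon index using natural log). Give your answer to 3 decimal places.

H' = −Σ pᵢ ln pᵢ = −((-0.36781) + (-0.25993) + (-0.25993) + (-0.25993) + (-0.25993) + (-0.25993)) = 1.66746 (working shown to 5 dp, full precision carried).
With S = 6 species, ln S = 1.79176, so J = 1.66746/1.79176 = 0.93063, i.e. 0.931 to 3 decimal places.

0.931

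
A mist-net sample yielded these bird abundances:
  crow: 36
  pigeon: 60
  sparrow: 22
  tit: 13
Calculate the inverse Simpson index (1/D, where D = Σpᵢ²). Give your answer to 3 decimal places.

Total N = 36+60+22+13 = 131, so the proportions are 0.274809, 0.458015, 0.167939, 0.099237 (working shown to 6 dp, full precision carried).
D = 0.274809² + 0.458015² + 0.167939² + 0.099237² = 0.075520 + 0.209778 + 0.028203 + 0.009848 = 0.323349.
So 1/D = 3.09263, i.e. 3.093 to 3 decimal places.

3.093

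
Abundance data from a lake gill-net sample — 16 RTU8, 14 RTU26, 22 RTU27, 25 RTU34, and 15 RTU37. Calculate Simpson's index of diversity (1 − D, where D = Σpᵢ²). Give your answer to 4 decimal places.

0.7890

Total N = 16+14+22+25+15 = 92, so the proportions are 0.173913, 0.152174, 0.23913, 0.271739, 0.163043 (working shown to 6 dp, full precision carried).
D = 0.173913² + 0.152174² + 0.23913² + 0.271739² + 0.163043² = 0.030246 + 0.023157 + 0.057183 + 0.073842 + 0.026583 = 0.211011.
So 1 − D = 0.788989, i.e. 0.7890 to 4 decimal places.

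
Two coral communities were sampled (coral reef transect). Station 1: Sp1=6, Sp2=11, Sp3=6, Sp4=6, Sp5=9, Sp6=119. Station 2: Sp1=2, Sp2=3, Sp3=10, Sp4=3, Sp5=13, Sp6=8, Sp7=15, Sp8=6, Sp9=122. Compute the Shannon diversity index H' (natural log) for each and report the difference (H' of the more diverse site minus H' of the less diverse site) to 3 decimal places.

Station 1: N=157, proportions 0.0382165605, 0.0700636943, 0.0382165605, 0.0382165605, 0.0573248408, 0.7579617834, giving H' = 0.9344672364 (working shown to 10 dp, full precision carried).
Station 2: N=182, proportions 0.010989011, 0.0164835165, 0.0549450549, 0.0164835165, 0.0714285714, 0.043956044, 0.0824175824, 0.032967033, 0.6703296703, giving H' = 1.2565035536.
Difference = |0.9344672364 − 1.2565035536| = 0.3220363172, i.e. 0.322 to 3 decimal places.

0.322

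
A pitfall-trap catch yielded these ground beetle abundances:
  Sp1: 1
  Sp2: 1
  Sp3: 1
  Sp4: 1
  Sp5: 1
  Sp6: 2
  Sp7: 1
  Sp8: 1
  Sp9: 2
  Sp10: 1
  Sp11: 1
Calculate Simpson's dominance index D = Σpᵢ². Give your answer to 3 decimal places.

Total N = 1+1+1+1+1+2+1+1+2+1+1 = 13, so the proportions are 0.07692, 0.07692, 0.07692, 0.07692, 0.07692, 0.15385, 0.07692, 0.07692, 0.15385, 0.07692, 0.07692 (working shown to 5 dp, full precision carried).
D = 0.07692² + 0.07692² + 0.07692² + 0.07692² + 0.07692² + 0.15385² + 0.07692² + 0.07692² + 0.15385² + 0.07692² + 0.07692² = 0.00592 + 0.00592 + 0.00592 + 0.00592 + 0.00592 + 0.02367 + 0.00592 + 0.00592 + 0.02367 + 0.00592 + 0.00592 = 0.10059.
To 3 decimal places, D = 0.101.

0.101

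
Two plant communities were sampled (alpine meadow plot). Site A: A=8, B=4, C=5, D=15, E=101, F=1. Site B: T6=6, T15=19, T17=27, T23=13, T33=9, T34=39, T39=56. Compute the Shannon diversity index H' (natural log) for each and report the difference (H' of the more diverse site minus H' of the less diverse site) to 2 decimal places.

0.82

Site A: N=134, proportions 0.0597, 0.0299, 0.0373, 0.1119, 0.7537, 0.0075, giving H' = 0.8906 (working shown to 4 dp, full precision carried).
Site B: N=169, proportions 0.0355, 0.1124, 0.1598, 0.0769, 0.0533, 0.2308, 0.3314, giving H' = 1.7151.
Difference = |0.8906 − 1.7151| = 0.8245, i.e. 0.82 to 2 decimal places.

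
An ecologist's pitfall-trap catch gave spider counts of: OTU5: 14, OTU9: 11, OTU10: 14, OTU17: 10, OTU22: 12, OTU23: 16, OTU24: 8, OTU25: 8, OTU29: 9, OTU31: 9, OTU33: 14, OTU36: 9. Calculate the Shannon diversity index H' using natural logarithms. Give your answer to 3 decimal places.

2.457

Total N = 14+11+14+10+12+16+8+8+9+9+14+9 = 134, so the proportions are 0.10448, 0.08209, 0.10448, 0.07463, 0.08955, 0.1194, 0.0597, 0.0597, 0.06716, 0.06716, 0.10448, 0.06716 (working shown to 5 dp, full precision carried).
Each pᵢ ln pᵢ term: 0.10448×(-2.25878)=-0.23599, 0.08209×(-2.49994)=-0.20522, 0.10448×(-2.25878)=-0.23599, 0.07463×(-2.59525)=-0.19368, 0.08955×(-2.41293)=-0.21608, 0.1194×(-2.12525)=-0.25376, 0.0597×(-2.81840)=-0.16826, 0.0597×(-2.81840)=-0.16826, 0.06716×(-2.70062)=-0.18138, 0.06716×(-2.70062)=-0.18138, 0.10448×(-2.25878)=-0.23599, 0.06716×(-2.70062)=-0.18138.
Sum = -2.45740, so H' = 2.457.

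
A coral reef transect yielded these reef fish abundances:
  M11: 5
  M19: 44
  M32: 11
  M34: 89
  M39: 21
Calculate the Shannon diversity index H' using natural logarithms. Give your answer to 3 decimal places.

Total N = 5+44+11+89+21 = 170, so the proportions are 0.02941, 0.25882, 0.06471, 0.52353, 0.12353 (working shown to 5 dp, full precision carried).
Each pᵢ ln pᵢ term: 0.02941×(-3.52636)=-0.10372, 0.25882×(-1.35161)=-0.34983, 0.06471×(-2.73790)=-0.17716, 0.52353×(-0.64716)=-0.33881, 0.12353×(-2.09128)=-0.25833.
Sum = -1.22785, so H' = 1.228.

1.228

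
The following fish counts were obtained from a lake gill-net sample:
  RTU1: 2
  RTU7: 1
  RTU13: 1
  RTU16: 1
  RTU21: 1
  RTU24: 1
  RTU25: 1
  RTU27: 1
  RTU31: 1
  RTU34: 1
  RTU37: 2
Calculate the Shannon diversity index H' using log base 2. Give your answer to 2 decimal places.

3.39

Total N = 2+1+1+1+1+1+1+1+1+1+2 = 13, so the proportions are 0.1538, 0.0769, 0.0769, 0.0769, 0.0769, 0.0769, 0.0769, 0.0769, 0.0769, 0.0769, 0.1538 (working shown to 4 dp, full precision carried).
Each pᵢ log₂ pᵢ term: 0.1538×(-2.7004)=-0.4155, 0.0769×(-3.7004)=-0.2846, 0.0769×(-3.7004)=-0.2846, 0.0769×(-3.7004)=-0.2846, 0.0769×(-3.7004)=-0.2846, 0.0769×(-3.7004)=-0.2846, 0.0769×(-3.7004)=-0.2846, 0.0769×(-3.7004)=-0.2846, 0.0769×(-3.7004)=-0.2846, 0.0769×(-3.7004)=-0.2846, 0.1538×(-2.7004)=-0.4155.
Sum = -3.3927, so H' = 3.39.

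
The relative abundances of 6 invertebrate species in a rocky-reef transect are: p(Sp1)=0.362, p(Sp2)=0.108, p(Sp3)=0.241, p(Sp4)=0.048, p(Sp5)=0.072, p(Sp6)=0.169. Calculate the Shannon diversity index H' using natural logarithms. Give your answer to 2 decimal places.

Each pᵢ ln pᵢ term (working shown to 4 dp, full precision carried): 0.362×(-1.0161)=-0.3678, 0.108×(-2.2256)=-0.2404, 0.241×(-1.4230)=-0.3429, 0.048×(-3.0366)=-0.1458, 0.072×(-2.6311)=-0.1894, 0.169×(-1.7779)=-0.3005.
Sum = -1.5868, so H' = 1.59.

1.59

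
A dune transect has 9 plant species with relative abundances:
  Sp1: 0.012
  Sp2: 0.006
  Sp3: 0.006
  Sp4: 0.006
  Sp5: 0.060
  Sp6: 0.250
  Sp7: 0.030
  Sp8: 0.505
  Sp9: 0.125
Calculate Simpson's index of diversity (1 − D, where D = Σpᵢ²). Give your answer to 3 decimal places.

D = 0.012² + 0.006² + 0.006² + 0.006² + 0.06² + 0.25² + 0.03² + 0.505² + 0.125² = 0.00014 + 0.00004 + 0.00004 + 0.00004 + 0.00360 + 0.06250 + 0.00090 + 0.25503 + 0.01562 = 0.33790 (working shown to 5 dp, full precision carried).
So 1 − D = 0.66210, i.e. 0.662 to 3 decimal places.

0.662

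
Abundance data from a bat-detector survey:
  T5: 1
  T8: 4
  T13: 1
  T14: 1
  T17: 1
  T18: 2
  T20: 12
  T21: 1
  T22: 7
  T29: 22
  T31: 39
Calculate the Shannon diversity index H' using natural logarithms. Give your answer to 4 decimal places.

Total N = 1+4+1+1+1+2+12+1+7+22+39 = 91, so the proportions are 0.010989, 0.043956, 0.010989, 0.010989, 0.010989, 0.021978, 0.131868, 0.010989, 0.076923, 0.241758, 0.428571 (working shown to 6 dp, full precision carried).
Each pᵢ ln pᵢ term: 0.010989×(-4.510860)=-0.049570, 0.043956×(-3.124565)=-0.137344, 0.010989×(-4.510860)=-0.049570, 0.010989×(-4.510860)=-0.049570, 0.010989×(-4.510860)=-0.049570, 0.021978×(-3.817712)=-0.083906, 0.131868×(-2.025953)=-0.267159, 0.010989×(-4.510860)=-0.049570, 0.076923×(-2.564949)=-0.197304, 0.241758×(-1.419817)=-0.343252, 0.428571×(-0.847298)=-0.363128.
Sum = -1.639941, so H' = 1.6399.

1.6399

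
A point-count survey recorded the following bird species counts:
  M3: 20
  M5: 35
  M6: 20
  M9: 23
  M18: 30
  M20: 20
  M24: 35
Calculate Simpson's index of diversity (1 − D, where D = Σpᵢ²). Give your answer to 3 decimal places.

0.848

Total N = 20+35+20+23+30+20+35 = 183, so the proportions are 0.10929, 0.19126, 0.10929, 0.12568, 0.16393, 0.10929, 0.19126 (working shown to 5 dp, full precision carried).
D = 0.10929² + 0.19126² + 0.10929² + 0.12568² + 0.16393² + 0.10929² + 0.19126² = 0.01194 + 0.03658 + 0.01194 + 0.01580 + 0.02687 + 0.01194 + 0.03658 = 0.15166.
So 1 − D = 0.84834, i.e. 0.848 to 3 decimal places.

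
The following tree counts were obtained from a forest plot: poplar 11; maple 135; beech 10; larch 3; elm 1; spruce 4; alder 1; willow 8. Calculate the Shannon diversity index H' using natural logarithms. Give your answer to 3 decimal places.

0.893

Total N = 11+135+10+3+1+4+1+8 = 173, so the proportions are 0.06358, 0.78035, 0.0578, 0.01734, 0.00578, 0.02312, 0.00578, 0.04624 (working shown to 5 dp, full precision carried).
Each pᵢ ln pᵢ term: 0.06358×(-2.75540)=-0.17520, 0.78035×(-0.24802)=-0.19354, 0.0578×(-2.85071)=-0.16478, 0.01734×(-4.05468)=-0.07031, 0.00578×(-5.15329)=-0.02979, 0.02312×(-3.76700)=-0.08710, 0.00578×(-5.15329)=-0.02979, 0.04624×(-3.07385)=-0.14214.
Sum = -0.89265, so H' = 0.893.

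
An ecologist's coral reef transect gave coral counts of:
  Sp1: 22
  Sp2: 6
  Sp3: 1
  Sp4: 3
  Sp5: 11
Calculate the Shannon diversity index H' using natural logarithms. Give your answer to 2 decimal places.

1.24

Total N = 22+6+1+3+11 = 43, so the proportions are 0.5116, 0.1395, 0.0233, 0.0698, 0.2558 (working shown to 4 dp, full precision carried).
Each pᵢ ln pᵢ term: 0.5116×(-0.6702)=-0.3429, 0.1395×(-1.9694)=-0.2748, 0.0233×(-3.7612)=-0.0875, 0.0698×(-2.6626)=-0.1858, 0.2558×(-1.3633)=-0.3488.
Sum = -1.2397, so H' = 1.24.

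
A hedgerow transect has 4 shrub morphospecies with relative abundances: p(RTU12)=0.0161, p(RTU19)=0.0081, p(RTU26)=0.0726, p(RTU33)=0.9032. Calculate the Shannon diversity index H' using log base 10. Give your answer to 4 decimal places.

0.1684

Each pᵢ log₁₀ pᵢ term (working shown to 6 dp, full precision carried): 0.0161×(-1.793174)=-0.028870, 0.0081×(-2.091515)=-0.016941, 0.0726×(-1.139063)=-0.082696, 0.9032×(-0.044216)=-0.039936.
Sum = -0.168443, so H' = 0.1684.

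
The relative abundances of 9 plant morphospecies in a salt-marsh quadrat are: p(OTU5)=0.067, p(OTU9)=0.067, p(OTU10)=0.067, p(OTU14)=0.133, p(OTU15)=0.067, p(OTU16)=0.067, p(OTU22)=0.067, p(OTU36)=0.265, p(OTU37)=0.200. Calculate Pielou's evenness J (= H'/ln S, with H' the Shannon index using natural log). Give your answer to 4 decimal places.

0.9233

H' = −Σ pᵢ ln pᵢ = −((-0.181105) + (-0.181105) + (-0.181105) + (-0.268315) + (-0.181105) + (-0.181105) + (-0.181105) + (-0.351927) + (-0.321888)) = 2.028761 (working shown to 6 dp, full precision carried).
With S = 9 species, ln S = 2.197225, so J = 2.028761/2.197225 = 0.923329, i.e. 0.9233 to 4 decimal places.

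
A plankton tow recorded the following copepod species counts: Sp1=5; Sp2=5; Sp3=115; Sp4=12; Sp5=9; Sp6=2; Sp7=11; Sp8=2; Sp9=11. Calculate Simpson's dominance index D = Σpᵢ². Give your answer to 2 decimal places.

Total N = 5+5+115+12+9+2+11+2+11 = 172, so the proportions are 0.0291, 0.0291, 0.6686, 0.0698, 0.0523, 0.0116, 0.064, 0.0116, 0.064 (working shown to 4 dp, full precision carried).
D = 0.0291² + 0.0291² + 0.6686² + 0.0698² + 0.0523² + 0.0116² + 0.064² + 0.0116² + 0.064² = 0.0008 + 0.0008 + 0.4470 + 0.0049 + 0.0027 + 0.0001 + 0.0041 + 0.0001 + 0.0041 = 0.4648.
To 2 decimal places, D = 0.46.

0.46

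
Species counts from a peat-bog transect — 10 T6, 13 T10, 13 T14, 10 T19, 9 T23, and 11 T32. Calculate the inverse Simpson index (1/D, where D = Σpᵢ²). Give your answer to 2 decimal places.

5.89

Total N = 10+13+13+10+9+11 = 66, so the proportions are 0.151515, 0.19697, 0.19697, 0.151515, 0.136364, 0.166667 (working shown to 6 dp, full precision carried).
D = 0.151515² + 0.19697² + 0.19697² + 0.151515² + 0.136364² + 0.166667² = 0.022957 + 0.038797 + 0.038797 + 0.022957 + 0.018595 + 0.027778 = 0.169881.
So 1/D = 5.8865, i.e. 5.89 to 2 decimal places.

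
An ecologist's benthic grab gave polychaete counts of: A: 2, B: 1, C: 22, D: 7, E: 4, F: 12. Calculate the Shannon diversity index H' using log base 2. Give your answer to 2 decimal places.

2.03

Total N = 2+1+22+7+4+12 = 48, so the proportions are 0.0417, 0.0208, 0.4583, 0.1458, 0.0833, 0.25 (working shown to 4 dp, full precision carried).
Each pᵢ log₂ pᵢ term: 0.0417×(-4.5850)=-0.1910, 0.0208×(-5.5850)=-0.1164, 0.4583×(-1.1255)=-0.5159, 0.1458×(-2.7776)=-0.4051, 0.0833×(-3.5850)=-0.2987, 0.25×(-2.0000)=-0.5000.
Sum = -2.0271, so H' = 2.03.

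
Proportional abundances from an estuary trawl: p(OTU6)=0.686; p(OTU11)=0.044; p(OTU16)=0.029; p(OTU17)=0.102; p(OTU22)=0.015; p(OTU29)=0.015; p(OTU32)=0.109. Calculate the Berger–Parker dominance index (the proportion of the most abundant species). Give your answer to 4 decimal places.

0.6860

The largest proportion is 0.686, i.e. d = 0.6860 to 4 decimal places.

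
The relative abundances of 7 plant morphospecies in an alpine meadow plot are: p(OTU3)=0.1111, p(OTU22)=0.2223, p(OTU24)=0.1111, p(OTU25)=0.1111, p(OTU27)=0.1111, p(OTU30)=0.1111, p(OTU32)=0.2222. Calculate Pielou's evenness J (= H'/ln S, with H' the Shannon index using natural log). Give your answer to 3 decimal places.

0.971

H' = −Σ pᵢ ln pᵢ = −((-0.24412) + (-0.33428) + (-0.24412) + (-0.24412) + (-0.24412) + (-0.24412) + (-0.33423)) = 1.88912 (working shown to 5 dp, full precision carried).
With S = 7 species, ln S = 1.94591, so J = 1.88912/1.94591 = 0.97082, i.e. 0.971 to 3 decimal places.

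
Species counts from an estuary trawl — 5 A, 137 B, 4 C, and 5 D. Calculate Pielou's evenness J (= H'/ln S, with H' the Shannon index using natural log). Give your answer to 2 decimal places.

0.30

Total N = 5+137+4+5 = 151, so the proportions are 0.0331, 0.9073, 0.0265, 0.0331 (working shown to 4 dp, full precision carried).
H' = −Σ pᵢ ln pᵢ = −((-0.1128) + (-0.0883) + (-0.0962) + (-0.1128)) = 0.4101.
With S = 4 species, ln S = 1.3863, so J = 0.4101/1.3863 = 0.2959, i.e. 0.30 to 2 decimal places.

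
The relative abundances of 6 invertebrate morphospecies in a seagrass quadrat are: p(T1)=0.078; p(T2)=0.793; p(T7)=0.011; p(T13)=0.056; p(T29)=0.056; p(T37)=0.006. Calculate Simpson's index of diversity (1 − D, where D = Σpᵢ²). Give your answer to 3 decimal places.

D = 0.078² + 0.793² + 0.011² + 0.056² + 0.056² + 0.006² = 0.00608 + 0.62885 + 0.00012 + 0.00314 + 0.00314 + 0.00004 = 0.64136 (working shown to 5 dp, full precision carried).
So 1 − D = 0.35864, i.e. 0.359 to 3 decimal places.

0.359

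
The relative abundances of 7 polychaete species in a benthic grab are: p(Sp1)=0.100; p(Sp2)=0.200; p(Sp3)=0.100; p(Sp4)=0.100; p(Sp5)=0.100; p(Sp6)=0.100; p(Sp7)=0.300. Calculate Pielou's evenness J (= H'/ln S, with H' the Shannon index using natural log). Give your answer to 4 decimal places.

0.9427

H' = −Σ pᵢ ln pᵢ = −((-0.230259) + (-0.321888) + (-0.230259) + (-0.230259) + (-0.230259) + (-0.230259) + (-0.361192)) = 1.834372 (working shown to 6 dp, full precision carried).
With S = 7 species, ln S = 1.945910, so J = 1.834372/1.945910 = 0.942681, i.e. 0.9427 to 4 decimal places.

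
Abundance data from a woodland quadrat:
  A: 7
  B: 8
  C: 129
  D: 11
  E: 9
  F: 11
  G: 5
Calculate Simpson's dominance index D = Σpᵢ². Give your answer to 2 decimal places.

Total N = 7+8+129+11+9+11+5 = 180, so the proportions are 0.0389, 0.0444, 0.7167, 0.0611, 0.05, 0.0611, 0.0278 (working shown to 4 dp, full precision carried).
D = 0.0389² + 0.0444² + 0.7167² + 0.0611² + 0.05² + 0.0611² + 0.0278² = 0.0015 + 0.0020 + 0.5136 + 0.0037 + 0.0025 + 0.0037 + 0.0008 = 0.5278.
To 2 decimal places, D = 0.53.

0.53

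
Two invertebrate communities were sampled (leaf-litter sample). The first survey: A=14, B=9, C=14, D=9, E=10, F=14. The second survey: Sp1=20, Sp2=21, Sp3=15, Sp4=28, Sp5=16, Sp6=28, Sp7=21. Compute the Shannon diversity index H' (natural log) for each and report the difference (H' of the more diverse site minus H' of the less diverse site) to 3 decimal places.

The first survey: N=70, proportions 0.2, 0.128571, 0.2, 0.128571, 0.142857, 0.2, giving H' = 1.771120 (working shown to 6 dp, full precision carried).
The second survey: N=149, proportions 0.134228, 0.14094, 0.100671, 0.187919, 0.107383, 0.187919, 0.14094, giving H' = 1.920925.
Difference = |1.771120 − 1.920925| = 0.149805, i.e. 0.150 to 3 decimal places.

0.150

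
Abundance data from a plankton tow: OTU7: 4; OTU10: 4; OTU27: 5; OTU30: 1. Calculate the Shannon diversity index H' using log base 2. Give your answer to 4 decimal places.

1.8352

Total N = 4+4+5+1 = 14, so the proportions are 0.285714, 0.285714, 0.357143, 0.071429 (working shown to 6 dp, full precision carried).
Each pᵢ log₂ pᵢ term: 0.285714×(-1.807355)=-0.516387, 0.285714×(-1.807355)=-0.516387, 0.357143×(-1.485427)=-0.530510, 0.071429×(-3.807355)=-0.271954.
Sum = -1.835238, so H' = 1.8352.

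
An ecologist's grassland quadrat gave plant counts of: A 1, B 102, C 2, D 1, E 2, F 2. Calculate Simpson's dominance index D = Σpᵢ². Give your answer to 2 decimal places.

Total N = 1+102+2+1+2+2 = 110, so the proportions are 0.0091, 0.9273, 0.0182, 0.0091, 0.0182, 0.0182 (working shown to 4 dp, full precision carried).
D = 0.0091² + 0.9273² + 0.0182² + 0.0091² + 0.0182² + 0.0182² = 0.0001 + 0.8598 + 0.0003 + 0.0001 + 0.0003 + 0.0003 = 0.8610.
To 2 decimal places, D = 0.86.

0.86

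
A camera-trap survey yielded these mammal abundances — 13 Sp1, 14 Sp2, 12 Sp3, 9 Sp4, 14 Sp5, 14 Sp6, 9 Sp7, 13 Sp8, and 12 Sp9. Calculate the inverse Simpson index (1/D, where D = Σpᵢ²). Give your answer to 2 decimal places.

Total N = 13+14+12+9+14+14+9+13+12 = 110, so the proportions are 0.118182, 0.127273, 0.109091, 0.081818, 0.127273, 0.127273, 0.081818, 0.118182, 0.109091 (working shown to 6 dp, full precision carried).
D = 0.118182² + 0.127273² + 0.109091² + 0.081818² + 0.127273² + 0.127273² + 0.081818² + 0.118182² + 0.109091² = 0.013967 + 0.016198 + 0.011901 + 0.006694 + 0.016198 + 0.016198 + 0.006694 + 0.013967 + 0.011901 = 0.113719.
So 1/D = 8.7936, i.e. 8.79 to 2 decimal places.

8.79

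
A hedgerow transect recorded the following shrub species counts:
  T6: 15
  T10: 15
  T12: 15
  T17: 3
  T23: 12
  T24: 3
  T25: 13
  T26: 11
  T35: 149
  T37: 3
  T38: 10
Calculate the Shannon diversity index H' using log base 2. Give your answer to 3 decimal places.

2.225

Total N = 15+15+15+3+12+3+13+11+149+3+10 = 249, so the proportions are 0.06024, 0.06024, 0.06024, 0.01205, 0.04819, 0.01205, 0.05221, 0.04418, 0.59839, 0.01205, 0.04016 (working shown to 5 dp, full precision carried).
Each pᵢ log₂ pᵢ term: 0.06024×(-4.05311)=-0.24416, 0.06024×(-4.05311)=-0.24416, 0.06024×(-4.05311)=-0.24416, 0.01205×(-6.37504)=-0.07681, 0.04819×(-4.37504)=-0.21085, 0.01205×(-6.37504)=-0.07681, 0.05221×(-4.25956)=-0.22239, 0.04418×(-4.50057)=-0.19882, 0.59839×(-0.74083)=-0.44331, 0.01205×(-6.37504)=-0.07681, 0.04016×(-4.63807)=-0.18627.
Sum = -2.22454, so H' = 2.225.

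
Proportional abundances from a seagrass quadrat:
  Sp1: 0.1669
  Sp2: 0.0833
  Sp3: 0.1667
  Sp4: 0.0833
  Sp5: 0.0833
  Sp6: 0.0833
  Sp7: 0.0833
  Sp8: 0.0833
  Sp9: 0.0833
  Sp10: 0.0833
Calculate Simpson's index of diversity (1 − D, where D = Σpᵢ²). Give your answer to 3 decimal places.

D = 0.1669² + 0.0833² + 0.1667² + 0.0833² + 0.0833² + 0.0833² + 0.0833² + 0.0833² + 0.0833² + 0.0833² = 0.02786 + 0.00694 + 0.02779 + 0.00694 + 0.00694 + 0.00694 + 0.00694 + 0.00694 + 0.00694 + 0.00694 = 0.11116 (working shown to 5 dp, full precision carried).
So 1 − D = 0.88884, i.e. 0.889 to 3 decimal places.

0.889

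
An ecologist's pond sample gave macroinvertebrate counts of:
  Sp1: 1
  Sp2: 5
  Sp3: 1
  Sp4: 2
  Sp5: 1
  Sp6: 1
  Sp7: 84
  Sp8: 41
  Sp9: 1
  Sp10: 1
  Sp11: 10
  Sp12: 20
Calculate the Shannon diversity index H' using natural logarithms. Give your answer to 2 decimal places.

1.45

Total N = 1+5+1+2+1+1+84+41+1+1+10+20 = 168, so the proportions are 0.006, 0.0298, 0.006, 0.0119, 0.006, 0.006, 0.5, 0.244, 0.006, 0.006, 0.0595, 0.119 (working shown to 4 dp, full precision carried).
Each pᵢ ln pᵢ term: 0.006×(-5.1240)=-0.0305, 0.0298×(-3.5145)=-0.1046, 0.006×(-5.1240)=-0.0305, 0.0119×(-4.4308)=-0.0527, 0.006×(-5.1240)=-0.0305, 0.006×(-5.1240)=-0.0305, 0.5×(-0.6931)=-0.3466, 0.244×(-1.4104)=-0.3442, 0.006×(-5.1240)=-0.0305, 0.006×(-5.1240)=-0.0305, 0.0595×(-2.8214)=-0.1679, 0.119×(-2.1282)=-0.2534.
Sum = -1.4524, so H' = 1.45.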